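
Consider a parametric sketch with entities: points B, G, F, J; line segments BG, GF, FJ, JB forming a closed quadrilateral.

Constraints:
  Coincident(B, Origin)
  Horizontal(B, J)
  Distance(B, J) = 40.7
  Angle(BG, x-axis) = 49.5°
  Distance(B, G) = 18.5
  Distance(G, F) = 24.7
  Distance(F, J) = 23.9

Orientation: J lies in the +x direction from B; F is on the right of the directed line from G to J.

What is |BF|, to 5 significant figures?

21.180

Checks: |GF| = 24.70 ✓; |FJ| = 23.90 ✓.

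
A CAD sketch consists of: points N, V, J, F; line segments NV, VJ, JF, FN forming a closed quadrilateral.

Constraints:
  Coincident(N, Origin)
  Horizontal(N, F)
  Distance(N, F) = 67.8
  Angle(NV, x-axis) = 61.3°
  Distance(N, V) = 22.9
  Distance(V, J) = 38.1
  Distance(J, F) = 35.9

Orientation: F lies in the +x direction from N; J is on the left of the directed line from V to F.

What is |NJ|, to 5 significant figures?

56.371

N is at the origin; NF is horizontal with |NF| = 67.8 and F in +x, so F = (67.8, 0). NV runs at 61.3° with |NV| = 22.9, so V = (10.997, 20.087). J is determined by |VJ| = 38.1 and |JF| = 35.9 together: it lies at the intersection of circle(V, 38.1) and circle(F, 35.9). With |VF| = 60.250, the foot of the radical line on VF is 31.476 from V and the perpendicular offset is √(38.1² − 31.476²) = 21.468. Taking the left-of-VF solution: J = (47.830, 29.833).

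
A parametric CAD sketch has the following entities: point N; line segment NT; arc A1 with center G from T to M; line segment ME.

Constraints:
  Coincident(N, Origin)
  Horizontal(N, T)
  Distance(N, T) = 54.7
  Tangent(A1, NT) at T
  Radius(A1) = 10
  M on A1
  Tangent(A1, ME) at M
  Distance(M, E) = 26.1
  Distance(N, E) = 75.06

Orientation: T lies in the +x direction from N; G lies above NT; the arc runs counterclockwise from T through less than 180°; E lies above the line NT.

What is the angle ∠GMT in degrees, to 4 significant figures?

46.59°

Checks: |GM| = 10.00 ✓; ∠(GM, ME) = 90.00° ✓; |ME| = 26.10 ✓; |NE| = 75.06 ✓.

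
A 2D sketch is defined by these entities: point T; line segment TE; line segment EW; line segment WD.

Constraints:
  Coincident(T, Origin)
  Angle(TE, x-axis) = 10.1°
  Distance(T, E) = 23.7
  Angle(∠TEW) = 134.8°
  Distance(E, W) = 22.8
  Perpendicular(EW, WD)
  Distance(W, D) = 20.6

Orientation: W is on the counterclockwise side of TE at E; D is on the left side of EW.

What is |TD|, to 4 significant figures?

39.68

∠TEW = 134.8°, so EW runs at 10.1° + (180° − 134.8°) = 55.30° from the x-axis; with |EW| = 22.8, W = E + 22.8·(cos 55.30°, sin 55.30°) = (36.31, 22.90). The perpendicularity gives WD at right angles to EW; with |WD| = 20.6 on the left of EW, D = W + 20.6·(-0.8221, 0.5693) = (19.38, 34.63). Then |TD| = |D − T| = 39.68.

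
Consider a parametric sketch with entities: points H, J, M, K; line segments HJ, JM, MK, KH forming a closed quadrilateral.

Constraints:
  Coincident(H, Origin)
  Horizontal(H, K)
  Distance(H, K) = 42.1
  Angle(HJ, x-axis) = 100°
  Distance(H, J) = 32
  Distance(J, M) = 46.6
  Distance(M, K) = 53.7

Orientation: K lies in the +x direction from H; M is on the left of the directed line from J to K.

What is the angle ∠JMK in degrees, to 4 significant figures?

69.03°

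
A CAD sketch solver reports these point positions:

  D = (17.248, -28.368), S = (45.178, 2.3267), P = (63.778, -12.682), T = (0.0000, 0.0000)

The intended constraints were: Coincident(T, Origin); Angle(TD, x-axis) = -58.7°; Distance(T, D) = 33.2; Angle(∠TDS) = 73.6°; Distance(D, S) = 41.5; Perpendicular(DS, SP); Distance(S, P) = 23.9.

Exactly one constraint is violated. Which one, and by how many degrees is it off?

Perpendicular(DS, SP) — off by 3.40°.

T = (0.00, 0.00) ✓; TD at -58.70° ✓; |TD| = 33.20 ✓; ∠TDS = 73.60° ✓; |DS| = 41.50 ✓; ∠(DS, SP) = 86.60° ✗; |SP| = 23.90 ✓.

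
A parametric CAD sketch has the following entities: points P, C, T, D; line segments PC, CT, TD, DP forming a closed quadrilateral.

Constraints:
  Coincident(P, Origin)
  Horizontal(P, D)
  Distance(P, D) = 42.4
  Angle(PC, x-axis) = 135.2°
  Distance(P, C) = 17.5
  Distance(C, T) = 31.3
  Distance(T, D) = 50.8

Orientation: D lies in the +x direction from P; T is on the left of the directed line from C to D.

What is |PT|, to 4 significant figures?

37.39

Checks: |CT| = 31.30 ✓; |TD| = 50.80 ✓.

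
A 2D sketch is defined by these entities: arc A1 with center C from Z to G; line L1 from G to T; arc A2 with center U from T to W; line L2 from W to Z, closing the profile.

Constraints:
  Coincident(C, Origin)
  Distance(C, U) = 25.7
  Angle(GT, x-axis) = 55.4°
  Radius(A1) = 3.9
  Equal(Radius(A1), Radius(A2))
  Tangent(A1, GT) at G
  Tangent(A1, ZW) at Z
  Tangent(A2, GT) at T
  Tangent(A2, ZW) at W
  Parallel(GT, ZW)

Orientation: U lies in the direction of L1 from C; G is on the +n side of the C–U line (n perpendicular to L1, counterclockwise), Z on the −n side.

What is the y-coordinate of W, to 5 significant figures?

18.940

The slot axis is L1's direction at 55.4°, so u = (cos 55.4°, sin 55.4°) = (0.56784, 0.82314) and n = (−sin 55.4°, cos 55.4°) = (-0.82314, 0.56784). C is at the origin and U lies 25.7 along u from C, so U = 25.7·u = (14.594, 21.155). Tangency of A1 to both parallel lines with radius 3.9 puts G and Z at C ± 3.9·n: G = (-3.2102, 2.2146), Z = (3.2102, -2.2146). Equal radii place T and W the same way about U: T = U + 3.9·n = (11.383, 23.369), W = U − 3.9·n = (17.804, 18.940). So W.y = 18.940.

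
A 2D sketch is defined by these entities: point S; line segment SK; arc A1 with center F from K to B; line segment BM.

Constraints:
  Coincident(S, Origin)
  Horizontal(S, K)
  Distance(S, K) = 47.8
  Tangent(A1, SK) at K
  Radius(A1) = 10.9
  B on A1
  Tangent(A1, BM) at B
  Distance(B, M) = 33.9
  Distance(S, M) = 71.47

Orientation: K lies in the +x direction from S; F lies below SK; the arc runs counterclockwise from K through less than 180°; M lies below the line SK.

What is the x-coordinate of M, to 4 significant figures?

54.87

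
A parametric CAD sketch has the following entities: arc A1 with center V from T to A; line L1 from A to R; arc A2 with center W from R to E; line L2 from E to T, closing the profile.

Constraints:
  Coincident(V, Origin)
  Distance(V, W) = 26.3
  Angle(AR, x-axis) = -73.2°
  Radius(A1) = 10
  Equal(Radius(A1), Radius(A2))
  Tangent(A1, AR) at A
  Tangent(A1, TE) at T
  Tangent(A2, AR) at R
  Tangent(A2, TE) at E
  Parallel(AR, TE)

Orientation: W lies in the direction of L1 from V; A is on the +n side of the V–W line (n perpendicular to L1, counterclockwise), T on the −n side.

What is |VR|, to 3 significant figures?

28.1

The slot axis is L1's direction at -73.2°, so u = (cos -73.2°, sin -73.2°) = (0.289, -0.957) and n = (−sin -73.2°, cos -73.2°) = (0.957, 0.289). V is at the origin and W lies 26.3 along u from V, so W = 26.3·u = (7.60, -25.2). Tangency of A1 to both parallel lines with radius 10.0 puts A and T at V ± 10.0·n: A = (9.57, 2.89), T = (-9.57, -2.89). Equal radii place R and E the same way about W: R = W + 10.0·n = (17.2, -22.3), E = W − 10.0·n = (-1.97, -28.1). Then |VR| = |R − V| = 28.1.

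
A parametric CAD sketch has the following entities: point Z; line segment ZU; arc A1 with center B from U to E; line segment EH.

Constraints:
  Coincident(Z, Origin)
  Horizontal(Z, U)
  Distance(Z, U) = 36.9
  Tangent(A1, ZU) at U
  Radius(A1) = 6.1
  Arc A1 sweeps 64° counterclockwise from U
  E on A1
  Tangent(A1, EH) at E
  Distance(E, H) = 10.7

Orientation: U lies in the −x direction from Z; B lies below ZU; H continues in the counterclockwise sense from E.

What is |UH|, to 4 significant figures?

16.54

Z is at the origin; ZU is horizontal with |ZU| = 36.9 and U on the −x side, so U = (-36.90, 0.000). Tangency of A1 to ZU means the radius BU is perpendicular to ZU, so B = U + (0, -6.1) = (-36.90, -6.100). On A1, U sits at bearing 90° from B; a 64° counterclockwise sweep puts E at bearing 154°, so E = B + 6.1·(cos 154°, sin 154°) = (-42.38, -3.426). The tangent condition forces BE to be normal to EH, so EH runs along (−sin 154°, cos 154°); with |EH| = 10.7, H = (-47.07, -13.04). Then |UH| = |H − U| = 16.54.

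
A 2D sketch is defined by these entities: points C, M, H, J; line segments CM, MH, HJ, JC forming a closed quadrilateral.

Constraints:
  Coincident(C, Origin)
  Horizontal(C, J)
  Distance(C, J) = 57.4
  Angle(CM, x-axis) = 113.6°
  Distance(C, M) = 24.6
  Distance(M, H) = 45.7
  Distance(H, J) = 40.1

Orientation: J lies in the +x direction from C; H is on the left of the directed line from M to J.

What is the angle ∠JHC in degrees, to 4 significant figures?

80.96°

Checks: C.y = 0.00, J.y = 0.00 ✓; |MH| = 45.70 ✓; |HJ| = 40.10 ✓.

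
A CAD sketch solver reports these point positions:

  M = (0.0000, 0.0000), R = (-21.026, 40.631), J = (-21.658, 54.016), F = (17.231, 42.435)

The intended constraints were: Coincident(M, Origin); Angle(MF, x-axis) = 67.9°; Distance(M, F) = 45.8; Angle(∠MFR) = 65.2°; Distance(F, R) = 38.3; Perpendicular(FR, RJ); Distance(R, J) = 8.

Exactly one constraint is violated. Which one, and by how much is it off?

Distance(R, J) = 8 — off by 5.40.

M = (0.00, 0.00) ✓; MF at 67.90° ✓; |MF| = 45.80 ✓; ∠MFR = 65.20° ✓; |FR| = 38.30 ✓; ∠(FR, RJ) = 90.00° ✓; |RJ| = 13.40 ✗.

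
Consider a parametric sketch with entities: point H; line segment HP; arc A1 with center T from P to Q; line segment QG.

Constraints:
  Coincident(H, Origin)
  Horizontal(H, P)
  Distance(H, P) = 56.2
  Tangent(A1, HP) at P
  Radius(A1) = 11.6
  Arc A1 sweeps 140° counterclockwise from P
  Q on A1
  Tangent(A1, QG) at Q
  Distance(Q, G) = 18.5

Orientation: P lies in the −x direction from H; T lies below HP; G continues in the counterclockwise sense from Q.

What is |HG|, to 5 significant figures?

59.136

On A1, P sits at bearing 90° from T; a 140° counterclockwise sweep puts Q at bearing 230°, so Q = T + 11.6·(cos 230°, sin 230°) = (-63.656, -20.486). Since A1 is tangent to QG there, TQ ⟂ QG, so QG runs along (−sin 230°, cos 230°); with |QG| = 18.5, G = (-49.485, -32.378). Then |HG| = |G − H| = 59.136.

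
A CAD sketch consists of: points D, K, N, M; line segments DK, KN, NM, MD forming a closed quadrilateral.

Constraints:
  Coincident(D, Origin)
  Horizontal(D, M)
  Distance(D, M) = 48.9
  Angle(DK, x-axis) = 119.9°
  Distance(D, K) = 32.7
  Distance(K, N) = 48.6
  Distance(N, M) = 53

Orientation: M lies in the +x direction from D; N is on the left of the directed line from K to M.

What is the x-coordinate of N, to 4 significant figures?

27.86

Checks: |KN| = 48.60 ✓; |NM| = 53.00 ✓.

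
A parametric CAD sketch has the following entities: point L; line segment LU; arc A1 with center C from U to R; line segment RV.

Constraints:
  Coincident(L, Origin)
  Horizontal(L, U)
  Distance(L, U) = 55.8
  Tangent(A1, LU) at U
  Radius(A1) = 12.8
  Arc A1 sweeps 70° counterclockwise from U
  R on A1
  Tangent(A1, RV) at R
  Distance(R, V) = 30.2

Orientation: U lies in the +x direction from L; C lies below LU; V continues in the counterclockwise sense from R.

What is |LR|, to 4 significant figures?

44.57

L is at the origin; L and U share the same y with |LU| = 55.8 and U on the +x side, so U = (55.80, 0.000). A1 meets LU tangentially, so CU is at right angles to LU, so C = U + (0, -12.8) = (55.80, -12.80). On A1, U sits at bearing 90° from C; a 70° counterclockwise sweep puts R at bearing 160°, so R = C + 12.8·(cos 160°, sin 160°) = (43.77, -8.422). Then |LR| = |R − L| = 44.57.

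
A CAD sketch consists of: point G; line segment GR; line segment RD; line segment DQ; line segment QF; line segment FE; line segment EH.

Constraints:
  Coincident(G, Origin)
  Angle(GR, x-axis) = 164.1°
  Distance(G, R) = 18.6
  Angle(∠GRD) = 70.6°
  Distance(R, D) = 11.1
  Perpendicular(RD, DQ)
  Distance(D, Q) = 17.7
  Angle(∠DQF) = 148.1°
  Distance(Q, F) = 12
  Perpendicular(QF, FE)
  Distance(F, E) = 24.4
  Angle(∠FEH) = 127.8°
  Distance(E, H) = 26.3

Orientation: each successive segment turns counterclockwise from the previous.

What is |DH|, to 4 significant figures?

31.79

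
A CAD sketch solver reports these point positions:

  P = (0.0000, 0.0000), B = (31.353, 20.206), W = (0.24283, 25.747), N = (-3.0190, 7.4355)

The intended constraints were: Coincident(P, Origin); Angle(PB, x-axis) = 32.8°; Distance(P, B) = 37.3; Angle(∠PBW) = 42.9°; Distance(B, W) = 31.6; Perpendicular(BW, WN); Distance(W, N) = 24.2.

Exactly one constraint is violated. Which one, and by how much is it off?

Distance(W, N) = 24.2 — off by 5.60.

P = (0.00, 0.00) ✓; PB at 32.80° ✓; |PB| = 37.30 ✓; ∠PBW = 42.90° ✓; |BW| = 31.60 ✓; ∠(BW, WN) = 90.00° ✓; |WN| = 18.60 ✗.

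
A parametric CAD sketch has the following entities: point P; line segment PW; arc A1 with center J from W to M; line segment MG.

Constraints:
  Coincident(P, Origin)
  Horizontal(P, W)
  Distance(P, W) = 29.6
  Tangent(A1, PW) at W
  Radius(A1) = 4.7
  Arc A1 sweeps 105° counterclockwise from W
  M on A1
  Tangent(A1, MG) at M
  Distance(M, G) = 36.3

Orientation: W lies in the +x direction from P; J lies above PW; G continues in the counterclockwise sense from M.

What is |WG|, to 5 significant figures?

41.266

P is at the origin; PW is horizontal with |PW| = 29.6 and W on the +x side, so W = (29.600, 0.0000). Since A1 is tangent to PW there, JW ⟂ PW, so J = W + (0, 4.7) = (29.600, 4.7000). On A1, W sits at bearing -90° from J; a 105° counterclockwise sweep puts M at bearing 15°, so M = J + 4.7·(cos 15°, sin 15°) = (34.140, 5.9164). Since A1 is tangent to MG there, JM ⟂ MG, so MG runs along (−sin 15°, cos 15°); with |MG| = 36.3, G = (24.745, 40.980). Then |WG| = |G − W| = 41.266.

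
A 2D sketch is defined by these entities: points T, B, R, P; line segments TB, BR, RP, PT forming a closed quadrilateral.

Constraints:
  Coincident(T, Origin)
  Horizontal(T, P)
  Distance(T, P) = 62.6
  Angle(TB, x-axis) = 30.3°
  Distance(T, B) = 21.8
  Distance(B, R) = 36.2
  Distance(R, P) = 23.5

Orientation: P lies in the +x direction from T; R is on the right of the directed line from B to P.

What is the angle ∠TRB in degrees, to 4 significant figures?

26.90°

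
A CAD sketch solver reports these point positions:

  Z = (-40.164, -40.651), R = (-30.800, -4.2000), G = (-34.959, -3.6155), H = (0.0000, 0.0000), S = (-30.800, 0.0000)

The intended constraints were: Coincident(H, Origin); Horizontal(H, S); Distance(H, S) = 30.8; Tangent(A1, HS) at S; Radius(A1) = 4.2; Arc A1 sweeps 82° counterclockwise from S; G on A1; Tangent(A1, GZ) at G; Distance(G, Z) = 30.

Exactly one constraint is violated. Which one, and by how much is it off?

Distance(G, Z) = 30 — off by 7.40.

H = (0.00, 0.00) ✓; H.y = 0.00, S.y = 0.00 ✓; |HS| = 30.80 ✓; ∠(RS, SH) = 90.00° ✓; |RS| = 4.200 ✓; bearing(R→G) − bearing(R→S) = 82.00° ✓; |RG| = 4.200 ✓; ∠(RG, GZ) = 90.00° ✓; |GZ| = 37.40 ✗.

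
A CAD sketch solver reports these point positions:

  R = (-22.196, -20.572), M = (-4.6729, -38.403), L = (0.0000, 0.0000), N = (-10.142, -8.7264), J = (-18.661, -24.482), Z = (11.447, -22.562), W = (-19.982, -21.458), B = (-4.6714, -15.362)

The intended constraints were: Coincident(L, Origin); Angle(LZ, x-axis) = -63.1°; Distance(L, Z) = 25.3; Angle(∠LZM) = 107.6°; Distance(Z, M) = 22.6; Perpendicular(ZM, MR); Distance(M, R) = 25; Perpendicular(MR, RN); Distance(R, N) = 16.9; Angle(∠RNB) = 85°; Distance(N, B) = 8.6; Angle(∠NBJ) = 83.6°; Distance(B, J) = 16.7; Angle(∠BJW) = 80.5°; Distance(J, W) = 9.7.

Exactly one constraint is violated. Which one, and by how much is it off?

Distance(J, W) = 9.7 — off by 6.40.

L = (0.00, 0.00) ✓; LZ at -63.10° ✓; |LZ| = 25.30 ✓; ∠LZM = 107.6° ✓; |ZM| = 22.60 ✓; ∠(ZM, MR) = 90.00° ✓; |MR| = 25.00 ✓; ∠(MR, RN) = 90.00° ✓; |RN| = 16.90 ✓; ∠RNB = 85.00° ✓; |NB| = 8.600 ✓; ∠NBJ = 83.60° ✓; |BJ| = 16.70 ✓; ∠BJW = 80.50° ✓; |JW| = 3.300 ✗.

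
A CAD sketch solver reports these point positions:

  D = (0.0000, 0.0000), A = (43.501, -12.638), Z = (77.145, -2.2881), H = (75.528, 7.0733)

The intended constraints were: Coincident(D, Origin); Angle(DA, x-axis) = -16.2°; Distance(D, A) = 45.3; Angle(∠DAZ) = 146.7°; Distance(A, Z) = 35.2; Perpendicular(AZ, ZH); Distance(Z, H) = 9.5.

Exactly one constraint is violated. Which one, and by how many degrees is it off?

Perpendicular(AZ, ZH) — off by 7.30°.

D = (0.00, 0.00) ✓; DA at -16.20° ✓; |DA| = 45.30 ✓; ∠DAZ = 146.7° ✓; |AZ| = 35.20 ✓; ∠(AZ, ZH) = 82.70° ✗; |ZH| = 9.500 ✓.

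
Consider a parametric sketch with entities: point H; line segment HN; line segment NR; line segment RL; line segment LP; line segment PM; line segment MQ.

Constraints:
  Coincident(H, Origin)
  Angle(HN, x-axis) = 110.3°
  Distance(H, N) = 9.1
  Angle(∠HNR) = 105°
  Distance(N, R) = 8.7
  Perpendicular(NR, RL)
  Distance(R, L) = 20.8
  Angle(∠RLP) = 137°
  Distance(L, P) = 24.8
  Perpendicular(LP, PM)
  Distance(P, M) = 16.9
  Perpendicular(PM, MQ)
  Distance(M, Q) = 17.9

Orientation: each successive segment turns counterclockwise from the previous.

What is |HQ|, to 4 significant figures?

8.168

H is at the origin; HN runs at 110.3° with length 9.1, so N = (-3.157, 8.535). ∠HNR = 105.0° gives NR at -174.7° from the x-axis; with |NR| = 8.7, R = (-11.82, 7.731). The perpendicularity gives RL at right angles to NR, so RL runs at -84.70°; with |RL| = 20.8, L = (-9.899, -12.98). ∠RLP = 137.0° gives LP at -41.70° from the x-axis; with |LP| = 24.8, P = (8.618, -29.48). LP is perpendicular to PM, so PM runs at 48.30°; with |PM| = 16.9, M = (19.86, -16.86). PM ⟂ MQ, so MQ runs at 138.3°; with |MQ| = 17.9, Q = (6.496, -4.952). Then |HQ| = |Q − H| = 8.168.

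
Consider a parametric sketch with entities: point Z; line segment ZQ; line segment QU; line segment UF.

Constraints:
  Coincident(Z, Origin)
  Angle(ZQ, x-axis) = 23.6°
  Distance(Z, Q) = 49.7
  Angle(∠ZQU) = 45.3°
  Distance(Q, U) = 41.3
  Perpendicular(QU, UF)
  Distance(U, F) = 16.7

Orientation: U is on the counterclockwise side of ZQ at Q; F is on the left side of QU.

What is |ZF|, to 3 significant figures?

19.7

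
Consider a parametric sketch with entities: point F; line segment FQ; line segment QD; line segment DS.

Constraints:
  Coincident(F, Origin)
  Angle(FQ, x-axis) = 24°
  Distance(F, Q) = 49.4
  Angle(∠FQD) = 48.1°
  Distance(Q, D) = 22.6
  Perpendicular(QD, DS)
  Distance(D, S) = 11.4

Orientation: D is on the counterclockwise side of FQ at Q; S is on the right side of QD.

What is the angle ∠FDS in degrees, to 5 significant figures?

164.22°

F is at the origin; FQ runs at 24.0° with length 49.4, so Q = 49.4·(cos 24.0°, sin 24.0°) = (45.129, 20.093). ∠FQD = 48.1°, so QD runs at 24.0° + (180° − 48.1°) = 155.90° from the x-axis; with |QD| = 22.6, D = Q + 22.6·(cos 155.90°, sin 155.90°) = (24.499, 29.321). The perpendicularity gives DS at right angles to QD; with |DS| = 11.4 on the right of QD, S = D + 11.4·(0.40833, 0.91283) = (29.154, 39.727). Then cos ∠FDS = DF·DS / (|DF||DS|), giving 164.22°.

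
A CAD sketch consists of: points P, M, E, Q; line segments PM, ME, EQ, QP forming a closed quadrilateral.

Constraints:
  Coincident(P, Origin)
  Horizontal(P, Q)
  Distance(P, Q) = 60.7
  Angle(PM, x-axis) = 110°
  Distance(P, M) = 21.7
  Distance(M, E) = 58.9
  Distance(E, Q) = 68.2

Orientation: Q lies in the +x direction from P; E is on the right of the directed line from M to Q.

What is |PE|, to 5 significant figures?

37.631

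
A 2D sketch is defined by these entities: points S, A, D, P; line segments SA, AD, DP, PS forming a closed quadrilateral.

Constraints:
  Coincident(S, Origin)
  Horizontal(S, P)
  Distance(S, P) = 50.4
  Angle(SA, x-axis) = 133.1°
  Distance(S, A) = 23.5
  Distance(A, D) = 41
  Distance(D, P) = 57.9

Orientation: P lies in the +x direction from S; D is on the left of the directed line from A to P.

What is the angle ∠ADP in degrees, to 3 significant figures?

86.1°

S is at the origin; SP is horizontal with |SP| = 50.4 and P in +x, so P = (50.4, 0). SA runs at 133.1° with |SA| = 23.5, so A = (-16.1, 17.2). D is determined by |AD| = 41.0 and |DP| = 57.9 together: it lies at the intersection of circle(A, 41.0) and circle(P, 57.9). With |AP| = 68.6, the foot of the radical line on AP is 22.1 from A and the perpendicular offset is √(41.0² − 22.1²) = 34.5. Taking the left-of-AP solution: D = (14.0, 45.0).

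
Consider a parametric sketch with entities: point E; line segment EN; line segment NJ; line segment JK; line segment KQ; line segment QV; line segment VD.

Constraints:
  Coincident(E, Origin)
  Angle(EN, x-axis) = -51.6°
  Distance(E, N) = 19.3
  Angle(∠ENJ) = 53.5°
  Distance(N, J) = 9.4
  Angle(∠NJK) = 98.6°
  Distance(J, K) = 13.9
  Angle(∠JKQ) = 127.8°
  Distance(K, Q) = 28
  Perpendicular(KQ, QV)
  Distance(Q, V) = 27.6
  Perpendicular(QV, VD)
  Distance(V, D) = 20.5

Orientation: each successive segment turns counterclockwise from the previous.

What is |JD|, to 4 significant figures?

23.08

E is at the origin; EN runs at -51.6° with length 19.3, so N = (11.99, -15.13). ∠ENJ = 53.5° gives NJ at 74.90° from the x-axis; with |NJ| = 9.4, J = (14.44, -6.050). ∠NJK = 98.6° gives JK at 156.3° from the x-axis; with |JK| = 13.9, K = (1.709, -0.4628). ∠JKQ = 127.8° gives KQ at -151.5° from the x-axis; with |KQ| = 28.0, Q = (-22.90, -13.82). KQ is perpendicular to QV, so QV runs at -61.50°; with |QV| = 27.6, V = (-9.728, -38.08). QV ⟂ VD, so VD runs at 28.50°; with |VD| = 20.5, D = (8.288, -28.30). Then |JD| = |D − J| = 23.08.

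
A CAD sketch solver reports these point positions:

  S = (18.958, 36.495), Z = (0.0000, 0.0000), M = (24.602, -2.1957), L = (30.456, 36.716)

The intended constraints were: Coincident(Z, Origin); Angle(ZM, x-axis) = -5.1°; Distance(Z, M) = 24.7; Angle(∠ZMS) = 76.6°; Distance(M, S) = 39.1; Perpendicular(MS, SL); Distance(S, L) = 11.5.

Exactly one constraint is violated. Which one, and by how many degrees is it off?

Perpendicular(MS, SL) — off by 7.20°.

Z = (0.00, 0.00) ✓; ZM at -5.100° ✓; |ZM| = 24.70 ✓; ∠ZMS = 76.60° ✓; |MS| = 39.10 ✓; ∠(MS, SL) = 97.20° ✗; |SL| = 11.50 ✓.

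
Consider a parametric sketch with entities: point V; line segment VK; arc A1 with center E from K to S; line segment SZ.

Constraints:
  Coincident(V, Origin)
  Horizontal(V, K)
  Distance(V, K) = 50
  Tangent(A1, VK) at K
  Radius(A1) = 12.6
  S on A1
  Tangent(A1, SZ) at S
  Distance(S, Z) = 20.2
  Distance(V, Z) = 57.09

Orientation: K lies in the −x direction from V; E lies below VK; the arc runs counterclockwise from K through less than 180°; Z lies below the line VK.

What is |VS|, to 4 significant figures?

62.68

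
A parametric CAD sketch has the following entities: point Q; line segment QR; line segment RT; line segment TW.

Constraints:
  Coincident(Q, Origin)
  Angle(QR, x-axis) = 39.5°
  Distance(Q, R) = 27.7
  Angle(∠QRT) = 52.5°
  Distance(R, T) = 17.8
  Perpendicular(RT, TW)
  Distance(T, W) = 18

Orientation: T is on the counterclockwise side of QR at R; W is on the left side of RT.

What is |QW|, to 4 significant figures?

4.085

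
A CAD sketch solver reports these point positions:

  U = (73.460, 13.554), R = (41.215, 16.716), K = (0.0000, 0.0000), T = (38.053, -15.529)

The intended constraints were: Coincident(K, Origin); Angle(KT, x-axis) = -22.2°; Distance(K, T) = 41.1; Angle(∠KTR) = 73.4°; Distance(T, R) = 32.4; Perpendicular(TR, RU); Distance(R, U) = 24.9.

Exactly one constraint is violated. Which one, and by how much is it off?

Distance(R, U) = 24.9 — off by 7.50.

K = (0.00, 0.00) ✓; KT at -22.20° ✓; |KT| = 41.10 ✓; ∠KTR = 73.40° ✓; |TR| = 32.40 ✓; ∠(TR, RU) = 90.00° ✓; |RU| = 32.40 ✗.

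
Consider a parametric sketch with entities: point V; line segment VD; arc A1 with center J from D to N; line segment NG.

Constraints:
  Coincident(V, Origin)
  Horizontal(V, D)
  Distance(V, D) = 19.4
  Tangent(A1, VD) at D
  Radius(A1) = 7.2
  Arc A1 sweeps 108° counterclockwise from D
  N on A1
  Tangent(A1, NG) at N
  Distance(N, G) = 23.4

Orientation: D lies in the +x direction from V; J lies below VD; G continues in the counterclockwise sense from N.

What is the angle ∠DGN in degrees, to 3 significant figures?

17.3°

On A1, D sits at bearing 90° from J; a 108° counterclockwise sweep puts N at bearing 198°, so N = J + 7.2·(cos 198°, sin 198°) = (12.6, -9.42). A1 meets NG tangentially, so JN is at right angles to NG, so NG runs along (−sin 198°, cos 198°); with |NG| = 23.4, G = (19.8, -31.7). Then cos ∠DGN = GD·GN / (|GD||GN|), giving 17.3°.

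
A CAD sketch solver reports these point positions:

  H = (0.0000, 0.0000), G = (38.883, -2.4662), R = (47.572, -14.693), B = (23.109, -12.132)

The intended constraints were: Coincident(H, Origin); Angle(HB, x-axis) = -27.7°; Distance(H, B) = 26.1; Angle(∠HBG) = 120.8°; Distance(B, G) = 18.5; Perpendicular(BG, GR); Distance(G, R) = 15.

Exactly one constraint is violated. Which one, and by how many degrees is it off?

Perpendicular(BG, GR) — off by 3.90°.

H = (0.00, 0.00) ✓; HB at -27.70° ✓; |HB| = 26.10 ✓; ∠HBG = 120.8° ✓; |BG| = 18.50 ✓; ∠(BG, GR) = 86.10° ✗; |GR| = 15.00 ✓.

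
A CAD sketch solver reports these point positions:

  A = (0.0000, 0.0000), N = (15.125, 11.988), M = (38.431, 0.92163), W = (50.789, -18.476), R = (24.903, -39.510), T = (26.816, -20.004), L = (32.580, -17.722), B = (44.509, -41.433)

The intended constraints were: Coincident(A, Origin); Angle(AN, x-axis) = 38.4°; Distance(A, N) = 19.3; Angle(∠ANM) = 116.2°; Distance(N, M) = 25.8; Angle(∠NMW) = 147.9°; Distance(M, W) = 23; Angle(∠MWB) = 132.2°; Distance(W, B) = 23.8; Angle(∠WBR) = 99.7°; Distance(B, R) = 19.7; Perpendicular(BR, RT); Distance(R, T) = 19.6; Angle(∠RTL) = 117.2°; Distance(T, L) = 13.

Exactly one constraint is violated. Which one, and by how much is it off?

Distance(T, L) = 13 — off by 6.80.

A = (0.00, 0.00) ✓; AN at 38.40° ✓; |AN| = 19.30 ✓; ∠ANM = 116.2° ✓; |NM| = 25.80 ✓; ∠NMW = 147.9° ✓; |MW| = 23.00 ✓; ∠MWB = 132.2° ✓; |WB| = 23.80 ✓; ∠WBR = 99.70° ✓; |BR| = 19.70 ✓; ∠(BR, RT) = 90.00° ✓; |RT| = 19.60 ✓; ∠RTL = 117.2° ✓; |TL| = 6.199 ✗.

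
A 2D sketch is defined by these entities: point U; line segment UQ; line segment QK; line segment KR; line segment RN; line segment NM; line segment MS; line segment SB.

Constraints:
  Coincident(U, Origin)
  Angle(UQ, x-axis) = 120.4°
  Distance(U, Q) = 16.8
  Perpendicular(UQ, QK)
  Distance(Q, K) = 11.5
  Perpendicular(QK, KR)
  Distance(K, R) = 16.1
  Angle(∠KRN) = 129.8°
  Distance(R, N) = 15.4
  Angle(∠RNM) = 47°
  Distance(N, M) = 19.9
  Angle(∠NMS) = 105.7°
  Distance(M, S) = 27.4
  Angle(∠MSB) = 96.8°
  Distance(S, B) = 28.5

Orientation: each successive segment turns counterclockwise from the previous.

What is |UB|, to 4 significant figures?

38.35

∠NMS = 105.7° gives MS at -162.1° from the x-axis; with |MS| = 27.4, S = (-32.17, 0.4227). ∠MSB = 96.8° gives SB at -78.90° from the x-axis; with |SB| = 28.5, B = (-26.68, -27.54). Then |UB| = |B − U| = 38.35.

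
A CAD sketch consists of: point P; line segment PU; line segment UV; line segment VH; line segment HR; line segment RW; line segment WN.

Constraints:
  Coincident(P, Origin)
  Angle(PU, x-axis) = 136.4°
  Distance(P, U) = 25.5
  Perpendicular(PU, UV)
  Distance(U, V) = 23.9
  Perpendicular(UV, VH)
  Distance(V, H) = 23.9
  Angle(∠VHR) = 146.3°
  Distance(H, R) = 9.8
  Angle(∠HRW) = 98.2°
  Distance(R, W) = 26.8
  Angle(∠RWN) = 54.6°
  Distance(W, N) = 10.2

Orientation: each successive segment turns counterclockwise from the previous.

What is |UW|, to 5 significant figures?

21.300

∠VHR = 146.3° gives HR at -9.9000° from the x-axis; with |HR| = 9.8, R = (-7.9865, -17.889). ∠HRW = 98.2° gives RW at 71.900° from the x-axis; with |RW| = 26.8, W = (0.33962, 7.5846). Then |UW| = |W − U| = 21.300.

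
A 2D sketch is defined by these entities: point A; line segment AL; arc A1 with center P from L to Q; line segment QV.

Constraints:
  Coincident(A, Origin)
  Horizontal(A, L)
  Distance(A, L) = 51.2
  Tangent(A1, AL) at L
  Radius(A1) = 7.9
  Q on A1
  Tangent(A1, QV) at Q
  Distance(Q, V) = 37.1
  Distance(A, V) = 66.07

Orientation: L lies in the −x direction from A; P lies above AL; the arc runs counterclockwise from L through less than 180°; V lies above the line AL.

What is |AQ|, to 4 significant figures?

44.25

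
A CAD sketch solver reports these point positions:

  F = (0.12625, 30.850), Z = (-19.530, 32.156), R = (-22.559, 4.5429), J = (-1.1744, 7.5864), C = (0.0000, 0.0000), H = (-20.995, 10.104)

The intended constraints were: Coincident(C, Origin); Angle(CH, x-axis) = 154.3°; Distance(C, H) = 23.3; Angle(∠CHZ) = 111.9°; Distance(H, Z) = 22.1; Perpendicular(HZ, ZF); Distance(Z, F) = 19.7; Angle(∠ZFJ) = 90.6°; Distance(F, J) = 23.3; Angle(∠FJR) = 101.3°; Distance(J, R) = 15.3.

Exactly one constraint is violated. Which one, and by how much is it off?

Distance(J, R) = 15.3 — off by 6.30.

C = (0.00, 0.00) ✓; CH at 154.3° ✓; |CH| = 23.30 ✓; ∠CHZ = 111.9° ✓; |HZ| = 22.10 ✓; ∠(HZ, ZF) = 90.00° ✓; |ZF| = 19.70 ✓; ∠ZFJ = 90.60° ✓; |FJ| = 23.30 ✓; ∠FJR = 101.3° ✓; |JR| = 21.60 ✗.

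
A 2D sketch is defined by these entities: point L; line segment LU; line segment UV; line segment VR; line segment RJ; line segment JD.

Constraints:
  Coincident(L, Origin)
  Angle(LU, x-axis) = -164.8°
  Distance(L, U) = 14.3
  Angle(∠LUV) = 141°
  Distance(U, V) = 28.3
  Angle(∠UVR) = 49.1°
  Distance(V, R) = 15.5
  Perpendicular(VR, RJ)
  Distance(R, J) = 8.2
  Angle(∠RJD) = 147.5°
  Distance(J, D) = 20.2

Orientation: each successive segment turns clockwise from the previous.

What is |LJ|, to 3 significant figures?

23.2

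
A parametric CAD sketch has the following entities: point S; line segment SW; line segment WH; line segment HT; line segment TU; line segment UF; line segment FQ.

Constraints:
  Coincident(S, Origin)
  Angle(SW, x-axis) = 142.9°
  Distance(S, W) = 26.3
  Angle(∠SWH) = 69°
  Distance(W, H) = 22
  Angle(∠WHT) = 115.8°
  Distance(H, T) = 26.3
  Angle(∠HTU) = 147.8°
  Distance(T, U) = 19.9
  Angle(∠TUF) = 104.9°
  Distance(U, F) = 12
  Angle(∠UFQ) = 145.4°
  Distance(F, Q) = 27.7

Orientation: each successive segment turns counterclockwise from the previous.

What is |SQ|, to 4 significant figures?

17.18

S is at the origin; SW runs at 142.9° with length 26.3, so W = (-20.98, 15.86). ∠SWH = 69.0° gives WH at -106.1° from the x-axis; with |WH| = 22.0, H = (-27.08, -5.273). ∠WHT = 115.8° gives HT at -41.90° from the x-axis; with |HT| = 26.3, T = (-7.502, -22.84). ∠HTU = 147.8° gives TU at -9.700° from the x-axis; with |TU| = 19.9, U = (12.11, -26.19). ∠TUF = 104.9° gives UF at 65.40° from the x-axis; with |UF| = 12.0, F = (17.11, -15.28). ∠UFQ = 145.4° gives FQ at 100.0° from the x-axis; with |FQ| = 27.7, Q = (12.30, 12.00). Then |SQ| = |Q − S| = 17.18.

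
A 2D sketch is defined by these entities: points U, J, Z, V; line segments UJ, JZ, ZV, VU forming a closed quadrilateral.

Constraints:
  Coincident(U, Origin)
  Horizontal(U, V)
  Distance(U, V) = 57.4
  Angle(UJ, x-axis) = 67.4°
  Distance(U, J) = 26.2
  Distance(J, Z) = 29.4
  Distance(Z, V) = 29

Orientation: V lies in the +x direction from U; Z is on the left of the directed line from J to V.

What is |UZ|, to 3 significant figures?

45.5

Checks: |JZ| = 29.40 ✓; |ZV| = 29.00 ✓.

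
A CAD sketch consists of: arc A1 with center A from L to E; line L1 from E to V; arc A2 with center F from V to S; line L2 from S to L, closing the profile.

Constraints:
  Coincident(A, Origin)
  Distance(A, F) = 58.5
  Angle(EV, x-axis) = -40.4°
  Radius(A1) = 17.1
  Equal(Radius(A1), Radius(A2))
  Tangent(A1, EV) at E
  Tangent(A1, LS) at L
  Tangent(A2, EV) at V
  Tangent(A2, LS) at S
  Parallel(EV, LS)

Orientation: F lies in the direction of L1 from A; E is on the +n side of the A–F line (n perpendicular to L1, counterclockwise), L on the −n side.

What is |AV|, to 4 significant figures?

60.95

The slot axis is L1's direction at -40.4°, so u = (cos -40.4°, sin -40.4°) = (0.7615, -0.6481) and n = (−sin -40.4°, cos -40.4°) = (0.6481, 0.7615). A is at the origin and F lies 58.5 along u from A, so F = 58.5·u = (44.55, -37.92). Tangency of A1 to both parallel lines with radius 17.1 puts E and L at A ± 17.1·n: E = (11.08, 13.02), L = (-11.08, -13.02). Equal radii place V and S the same way about F: V = F + 17.1·n = (55.63, -24.89), S = F − 17.1·n = (33.47, -50.94). Then |AV| = |V − A| = 60.95.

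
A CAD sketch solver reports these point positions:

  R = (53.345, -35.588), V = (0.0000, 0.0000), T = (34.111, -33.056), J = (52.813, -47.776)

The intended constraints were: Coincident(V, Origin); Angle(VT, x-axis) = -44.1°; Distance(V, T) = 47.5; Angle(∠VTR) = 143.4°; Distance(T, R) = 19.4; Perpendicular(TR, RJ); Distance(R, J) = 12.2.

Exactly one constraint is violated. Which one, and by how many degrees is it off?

Perpendicular(TR, RJ) — off by 5.00°.

V = (0.00, 0.00) ✓; VT at -44.10° ✓; |VT| = 47.50 ✓; ∠VTR = 143.4° ✓; |TR| = 19.40 ✓; ∠(TR, RJ) = 85.00° ✗; |RJ| = 12.20 ✓.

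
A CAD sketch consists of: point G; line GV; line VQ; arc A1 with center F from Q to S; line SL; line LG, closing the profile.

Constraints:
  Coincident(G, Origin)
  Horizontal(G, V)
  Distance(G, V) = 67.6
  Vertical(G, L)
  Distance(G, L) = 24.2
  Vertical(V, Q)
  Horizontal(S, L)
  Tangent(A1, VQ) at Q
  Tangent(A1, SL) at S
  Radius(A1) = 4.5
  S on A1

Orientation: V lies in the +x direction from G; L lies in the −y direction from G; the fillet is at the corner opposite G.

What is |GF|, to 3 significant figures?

66.1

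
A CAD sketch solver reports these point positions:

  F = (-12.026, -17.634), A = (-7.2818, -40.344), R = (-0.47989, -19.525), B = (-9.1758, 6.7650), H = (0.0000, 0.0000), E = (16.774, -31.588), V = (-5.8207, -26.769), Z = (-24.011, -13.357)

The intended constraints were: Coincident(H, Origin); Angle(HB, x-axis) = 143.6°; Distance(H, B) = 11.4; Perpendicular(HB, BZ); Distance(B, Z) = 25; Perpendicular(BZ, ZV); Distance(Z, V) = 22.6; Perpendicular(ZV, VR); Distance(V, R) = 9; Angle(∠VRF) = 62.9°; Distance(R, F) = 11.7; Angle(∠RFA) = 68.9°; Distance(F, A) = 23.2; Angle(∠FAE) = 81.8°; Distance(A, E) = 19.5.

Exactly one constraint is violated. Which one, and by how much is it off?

Distance(A, E) = 19.5 — off by 6.10.

H = (0.00, 0.00) ✓; HB at 143.6° ✓; |HB| = 11.40 ✓; ∠(HB, BZ) = 90.00° ✓; |BZ| = 25.00 ✓; ∠(BZ, ZV) = 90.00° ✓; |ZV| = 22.60 ✓; ∠(ZV, VR) = 90.00° ✓; |VR| = 9.000 ✓; ∠VRF = 62.90° ✓; |RF| = 11.70 ✓; ∠RFA = 68.90° ✓; |FA| = 23.20 ✓; ∠FAE = 81.80° ✓; |AE| = 25.60 ✗.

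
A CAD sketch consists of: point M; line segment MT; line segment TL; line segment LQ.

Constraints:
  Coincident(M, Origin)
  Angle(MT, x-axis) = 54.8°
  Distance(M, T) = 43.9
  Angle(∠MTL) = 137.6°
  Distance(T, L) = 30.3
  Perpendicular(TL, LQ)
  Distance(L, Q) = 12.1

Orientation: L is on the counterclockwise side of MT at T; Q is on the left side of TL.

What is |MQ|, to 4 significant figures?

65.11

∠MTL = 137.6°, so TL runs at 54.8° + (180° − 137.6°) = 97.20° from the x-axis; with |TL| = 30.3, L = T + 30.3·(cos 97.20°, sin 97.20°) = (21.51, 65.93). The perpendicularity gives LQ at right angles to TL; with |LQ| = 12.1 on the left of TL, Q = L + 12.1·(-0.9921, -0.1253) = (9.503, 64.42). Then |MQ| = |Q − M| = 65.11.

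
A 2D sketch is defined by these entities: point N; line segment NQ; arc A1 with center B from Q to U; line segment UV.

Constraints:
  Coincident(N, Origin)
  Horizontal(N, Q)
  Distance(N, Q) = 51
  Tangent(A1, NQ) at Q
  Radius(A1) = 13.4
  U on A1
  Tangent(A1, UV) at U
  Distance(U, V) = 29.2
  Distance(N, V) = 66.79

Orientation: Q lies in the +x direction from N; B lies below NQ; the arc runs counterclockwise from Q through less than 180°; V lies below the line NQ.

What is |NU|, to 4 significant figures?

42.57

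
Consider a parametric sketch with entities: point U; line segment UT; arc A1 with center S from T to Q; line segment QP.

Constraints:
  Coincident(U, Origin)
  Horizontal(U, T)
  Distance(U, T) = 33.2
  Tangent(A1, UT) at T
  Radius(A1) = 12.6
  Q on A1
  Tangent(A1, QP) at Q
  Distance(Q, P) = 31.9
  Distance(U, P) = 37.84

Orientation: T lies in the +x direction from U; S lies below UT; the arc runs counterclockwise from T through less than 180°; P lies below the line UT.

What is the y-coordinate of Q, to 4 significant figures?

-7.554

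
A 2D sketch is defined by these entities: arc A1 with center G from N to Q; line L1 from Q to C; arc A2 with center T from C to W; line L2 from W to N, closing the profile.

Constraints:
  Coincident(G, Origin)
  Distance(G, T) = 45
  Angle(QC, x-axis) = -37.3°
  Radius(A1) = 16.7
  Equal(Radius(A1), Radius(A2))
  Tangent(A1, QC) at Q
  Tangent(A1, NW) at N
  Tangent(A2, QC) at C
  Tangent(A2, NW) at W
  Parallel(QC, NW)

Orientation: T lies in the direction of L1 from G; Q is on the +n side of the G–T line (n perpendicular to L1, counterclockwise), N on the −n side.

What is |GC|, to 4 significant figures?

48.00

The slot axis is L1's direction at -37.3°, so u = (cos -37.3°, sin -37.3°) = (0.7955, -0.6060) and n = (−sin -37.3°, cos -37.3°) = (0.6060, 0.7955). G is at the origin and T lies 45.0 along u from G, so T = 45.0·u = (35.80, -27.27). Tangency of A1 to both parallel lines with radius 16.7 puts Q and N at G ± 16.7·n: Q = (10.12, 13.28), N = (-10.12, -13.28). Equal radii place C and W the same way about T: C = T + 16.7·n = (45.92, -13.99), W = T − 16.7·n = (25.68, -40.55). Then |GC| = |C − G| = 48.00.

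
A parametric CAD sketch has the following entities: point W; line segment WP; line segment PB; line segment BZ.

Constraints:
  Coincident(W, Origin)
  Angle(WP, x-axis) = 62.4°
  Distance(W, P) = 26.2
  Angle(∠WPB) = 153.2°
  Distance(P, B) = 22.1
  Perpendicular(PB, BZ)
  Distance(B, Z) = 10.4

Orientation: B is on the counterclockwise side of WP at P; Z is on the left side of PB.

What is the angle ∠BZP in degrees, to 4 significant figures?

64.80°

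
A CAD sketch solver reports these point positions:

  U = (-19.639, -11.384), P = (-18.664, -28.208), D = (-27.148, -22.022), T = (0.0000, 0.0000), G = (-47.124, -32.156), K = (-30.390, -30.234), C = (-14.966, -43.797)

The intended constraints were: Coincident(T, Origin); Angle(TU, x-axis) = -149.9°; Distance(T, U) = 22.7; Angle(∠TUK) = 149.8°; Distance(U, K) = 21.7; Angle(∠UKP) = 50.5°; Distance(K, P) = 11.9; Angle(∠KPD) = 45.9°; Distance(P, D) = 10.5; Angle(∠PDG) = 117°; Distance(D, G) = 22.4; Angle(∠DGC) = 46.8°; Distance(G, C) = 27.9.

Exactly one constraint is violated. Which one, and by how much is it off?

Distance(G, C) = 27.9 — off by 6.30.

T = (0.00, 0.00) ✓; TU at -149.9° ✓; |TU| = 22.70 ✓; ∠TUK = 149.8° ✓; |UK| = 21.70 ✓; ∠UKP = 50.50° ✓; |KP| = 11.90 ✓; ∠KPD = 45.90° ✓; |PD| = 10.50 ✓; ∠PDG = 117.0° ✓; |DG| = 22.40 ✓; ∠DGC = 46.80° ✓; |GC| = 34.20 ✗.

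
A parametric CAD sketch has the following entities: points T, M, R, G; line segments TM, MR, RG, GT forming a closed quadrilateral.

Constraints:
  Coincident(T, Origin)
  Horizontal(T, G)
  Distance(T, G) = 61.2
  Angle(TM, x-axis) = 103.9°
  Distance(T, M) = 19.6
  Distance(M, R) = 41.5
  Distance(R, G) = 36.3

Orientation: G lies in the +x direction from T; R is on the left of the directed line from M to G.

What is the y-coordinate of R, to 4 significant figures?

26.27

T is at the origin; T and G share the same y with |TG| = 61.2 and G in +x, so G = (61.2, 0). TM runs at 103.9° with |TM| = 19.6, so M = (-4.708, 19.03). R is determined by |MR| = 41.5 and |RG| = 36.3 together: it lies at the intersection of circle(M, 41.5) and circle(G, 36.3). With |MG| = 68.60, the foot of the radical line on MG is 37.25 from M and the perpendicular offset is √(41.5² − 37.25²) = 18.30. Taking the left-of-MG solution: R = (36.15, 26.27).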